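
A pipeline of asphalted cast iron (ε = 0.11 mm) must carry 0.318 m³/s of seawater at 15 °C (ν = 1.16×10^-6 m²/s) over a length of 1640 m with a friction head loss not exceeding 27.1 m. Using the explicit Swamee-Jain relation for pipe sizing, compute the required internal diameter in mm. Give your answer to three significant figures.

D ≈ 386 mm

Swamee-Jain (Type III): D = 0.66·[ε^1.25·(LQ²/(gh_f))^4.75 + ν·Q^9.4·(L/(gh_f))^5.2]^0.04
LQ²/(gh_f) = 0.6238; L/(gh_f) = 6.169
Term 1 = ε^1.25·(…)^4.75 = 1.20×10^-6; Term 2 = ν·Q^9.4·(…)^5.2 = 3.14×10^-7
D = 0.66·(1.20×10^-6 + 3.14×10^-7)^0.04 = 0.3861 m = 386 mm
Check: V = 2.72 m/s, Re = 9.04×10^5, f = 0.01569, h_f = 25.1 m ≈ 27.1 m ✓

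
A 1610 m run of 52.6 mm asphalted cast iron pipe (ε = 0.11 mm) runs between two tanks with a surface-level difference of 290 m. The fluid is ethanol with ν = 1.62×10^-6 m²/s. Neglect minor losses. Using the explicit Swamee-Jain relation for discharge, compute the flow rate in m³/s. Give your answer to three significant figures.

Q ≈ 0.00586 m³/s

Swamee-Jain (Type II): Q = -0.965·√(gD⁵h_f/L)·ln[ε/(3.7D) + √(3.17ν²L/(gD³h_f))]
√(gD⁵h_f/L) = √(9.81·0.0526⁵·290/1610) = 8.435×10^-4
ε/(3.7D) = 5.65×10^-4; √(3.17ν²L/(gD³h_f)) = 1.80×10^-4
Q = -0.965·8.435×10^-4·ln(7.451×10^-4) = 0.005862 m³/s
Check: V = 2.70 m/s, Re = 8.76×10^4, f = 0.02579, h_f = 293 m ≈ 290 m ✓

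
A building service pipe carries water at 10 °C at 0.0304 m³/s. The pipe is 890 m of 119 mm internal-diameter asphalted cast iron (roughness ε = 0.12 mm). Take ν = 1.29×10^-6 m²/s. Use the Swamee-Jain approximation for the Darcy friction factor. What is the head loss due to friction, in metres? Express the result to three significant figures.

V = 4Q/(πD²) = 4·0.0304/(π·0.119²) = 2.733 m/s
Re = VD/ν = 2.733·0.119/1.29×10^-6 = 2.52×10^5 → turbulent
ε/D = 0.12/119 = 0.00101
Swamee-Jain: f = 0.02095
h_f = f(L/D)V²/(2g) = 0.02095·(890/0.119)·2.733²/(2·9.81) = 59.68 m

h_f ≈ 59.7 m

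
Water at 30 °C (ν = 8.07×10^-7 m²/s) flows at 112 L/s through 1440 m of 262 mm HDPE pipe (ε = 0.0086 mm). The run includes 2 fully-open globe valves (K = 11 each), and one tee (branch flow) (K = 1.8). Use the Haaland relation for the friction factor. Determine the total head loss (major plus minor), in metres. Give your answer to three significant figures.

H_L ≈ 20.8 m

V = 4Q/(πD²) = 2.077 m/s; V²/2g = 0.2200 m
Re = 6.74×10^5, ε/D = 3.28×10^-5 → f = 0.01287 (Haaland)
Major: h_f = f(L/D)·V²/2g = 0.01287·5496·0.2200 = 15.56 m
Minor: ΣK = 23.8; h_m = ΣK·V²/2g = 5.235 m
Total H_L = 15.56 + 5.235 = 20.80 m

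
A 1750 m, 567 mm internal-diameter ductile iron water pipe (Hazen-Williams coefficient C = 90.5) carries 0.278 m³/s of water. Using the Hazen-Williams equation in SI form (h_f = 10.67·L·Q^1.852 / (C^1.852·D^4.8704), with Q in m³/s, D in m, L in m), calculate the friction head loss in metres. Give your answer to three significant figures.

h_f = 10.67·1750·0.278^1.852 / (90.5^1.852·0.567^4.8704) = 6.577 m

h_f ≈ 6.58 m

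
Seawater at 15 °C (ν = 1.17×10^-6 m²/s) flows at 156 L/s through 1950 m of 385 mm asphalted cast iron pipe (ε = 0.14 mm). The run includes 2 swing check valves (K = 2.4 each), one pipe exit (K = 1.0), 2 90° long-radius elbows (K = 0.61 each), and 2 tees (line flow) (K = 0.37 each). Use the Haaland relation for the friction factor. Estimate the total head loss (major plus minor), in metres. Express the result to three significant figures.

H_L ≈ 8.48 m

V = 4Q/(πD²) = 1.340 m/s; V²/2g = 0.09152 m
Re = 4.41×10^5, ε/D = 3.64×10^-4 → f = 0.01677 (Haaland)
Major: h_f = f(L/D)·V²/2g = 0.01677·5065·0.09152 = 7.773 m
Minor: ΣK = 7.76; h_m = ΣK·V²/2g = 0.7102 m
Total H_L = 7.773 + 0.7102 = 8.483 m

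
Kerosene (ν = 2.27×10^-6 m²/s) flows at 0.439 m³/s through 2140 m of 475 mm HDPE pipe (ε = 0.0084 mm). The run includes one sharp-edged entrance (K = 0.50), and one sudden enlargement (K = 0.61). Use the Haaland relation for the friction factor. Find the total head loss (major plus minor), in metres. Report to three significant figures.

H_L ≈ 18.9 m

V = 4Q/(πD²) = 2.477 m/s; V²/2g = 0.3128 m
Re = 5.18×10^5, ε/D = 1.77×10^-5 → f = 0.01319 (Haaland)
Major: h_f = f(L/D)·V²/2g = 0.01319·4505·0.3128 = 18.59 m
Minor: ΣK = 1.11; h_m = ΣK·V²/2g = 0.3472 m
Total H_L = 18.59 + 0.3472 = 18.94 m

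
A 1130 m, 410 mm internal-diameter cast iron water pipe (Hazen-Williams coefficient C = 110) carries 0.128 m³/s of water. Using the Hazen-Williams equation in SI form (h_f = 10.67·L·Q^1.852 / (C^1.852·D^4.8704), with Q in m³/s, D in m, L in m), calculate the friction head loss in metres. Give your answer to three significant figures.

h_f = 10.67·1130·0.128^1.852 / (110^1.852·0.410^4.8704) = 3.412 m

h_f ≈ 3.41 m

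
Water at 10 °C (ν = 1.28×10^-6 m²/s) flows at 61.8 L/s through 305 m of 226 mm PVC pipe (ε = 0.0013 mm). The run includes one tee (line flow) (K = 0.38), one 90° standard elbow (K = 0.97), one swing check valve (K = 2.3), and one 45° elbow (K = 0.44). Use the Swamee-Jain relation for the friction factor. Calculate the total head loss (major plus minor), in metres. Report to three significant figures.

V = 4Q/(πD²) = 1.541 m/s; V²/2g = 0.1210 m
Re = 2.72×10^5, ε/D = 5.75×10^-6 → f = 0.01471 (Swamee-Jain)
Major: h_f = f(L/D)·V²/2g = 0.01471·1350·0.1210 = 2.401 m
Minor: ΣK = 4.09; h_m = ΣK·V²/2g = 0.4948 m
Total H_L = 2.401 + 0.4948 = 2.895 m

H_L ≈ 2.90 m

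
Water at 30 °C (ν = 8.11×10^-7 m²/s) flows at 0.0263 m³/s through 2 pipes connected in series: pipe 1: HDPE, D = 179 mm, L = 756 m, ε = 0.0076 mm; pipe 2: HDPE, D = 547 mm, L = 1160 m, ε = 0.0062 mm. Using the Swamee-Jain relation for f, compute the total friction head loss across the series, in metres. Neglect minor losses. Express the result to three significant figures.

H ≈ 3.68 m

Pipe 1: V = 1.045 m/s, Re = 2.31×10^5, ε/D = 4.25×10^-5, f = 0.01552, h_1 = f(L/D)V²/2g = 3.650 m
Pipe 2: V = 0.1119 m/s, Re = 7.55×10^4, ε/D = 1.13×10^-5, f = 0.01902, h_2 = f(L/D)V²/2g = 0.02575 m
Series → Q common, losses add: H = Σh = 3.676 m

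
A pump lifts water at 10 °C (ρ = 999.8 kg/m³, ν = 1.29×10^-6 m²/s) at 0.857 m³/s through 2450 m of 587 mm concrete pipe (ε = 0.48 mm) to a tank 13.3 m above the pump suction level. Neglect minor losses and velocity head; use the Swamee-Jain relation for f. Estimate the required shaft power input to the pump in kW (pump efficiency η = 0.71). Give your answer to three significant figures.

V = 4Q/(πD²) = 3.167 m/s; Re = 1.44×10^6; ε/D = 8.18×10^-4; f = 0.01903
h_f = f(L/D)V²/2g = 40.60 m
Total head H = z + h_f = 13.3 + 40.60 = 53.90 m
P_hyd = ρgQH = 999.8·9.81·0.857·53.90 = 453.1 kW
P_shaft = P_hyd/η = 453.1/0.71 = 638.1 kW

P_shaft ≈ 638 kW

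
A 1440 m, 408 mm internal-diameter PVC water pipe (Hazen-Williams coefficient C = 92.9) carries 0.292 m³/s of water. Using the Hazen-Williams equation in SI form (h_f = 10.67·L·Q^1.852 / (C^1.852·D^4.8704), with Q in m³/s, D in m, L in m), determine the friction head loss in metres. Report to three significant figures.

h_f = 10.67·1440·0.292^1.852 / (92.9^1.852·0.408^4.8704) = 28.05 m

h_f ≈ 28.0 m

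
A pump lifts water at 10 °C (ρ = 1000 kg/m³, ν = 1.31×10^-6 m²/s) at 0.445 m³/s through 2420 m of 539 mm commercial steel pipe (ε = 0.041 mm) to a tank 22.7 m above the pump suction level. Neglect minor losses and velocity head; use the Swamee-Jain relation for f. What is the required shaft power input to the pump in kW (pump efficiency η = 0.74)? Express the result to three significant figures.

V = 4Q/(πD²) = 1.950 m/s; Re = 8.02×10^5; ε/D = 7.61×10^-5; f = 0.01343
h_f = f(L/D)V²/2g = 11.69 m
Total head H = z + h_f = 22.7 + 11.69 = 34.39 m
P_hyd = ρgQH = 1000·9.81·0.445·34.39 = 150.1 kW
P_shaft = P_hyd/η = 150.1/0.74 = 202.9 kW

P_shaft ≈ 203 kW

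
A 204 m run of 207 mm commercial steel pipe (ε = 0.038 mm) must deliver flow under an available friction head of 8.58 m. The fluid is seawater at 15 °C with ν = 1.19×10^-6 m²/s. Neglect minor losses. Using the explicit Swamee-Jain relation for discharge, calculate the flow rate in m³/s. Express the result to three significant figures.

Swamee-Jain (Type II): Q = -0.965·√(gD⁵h_f/L)·ln[ε/(3.7D) + √(3.17ν²L/(gD³h_f))]
√(gD⁵h_f/L) = √(9.81·0.207⁵·8.58/204) = 0.01252
ε/(3.7D) = 4.96×10^-5; √(3.17ν²L/(gD³h_f)) = 3.50×10^-5
Q = -0.965·0.01252·ln(8.464×10^-5) = 0.1133 m³/s
Check: V = 3.37 m/s, Re = 5.86×10^5, f = 0.01515, h_f = 8.63 m ≈ 8.58 m ✓

Q ≈ 0.113 m³/s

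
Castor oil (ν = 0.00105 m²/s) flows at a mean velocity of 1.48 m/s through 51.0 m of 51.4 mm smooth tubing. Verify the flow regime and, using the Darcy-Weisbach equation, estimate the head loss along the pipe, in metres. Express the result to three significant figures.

h_f ≈ 97.9 m

Re = VD/ν = 1.48·0.05140/0.00105 = 72.4 → laminar (Re < 2300)
f = 64/Re = 0.8834
h_f = f(L/D)V²/(2g) = 0.8834·(51.0/0.05140)·1.48²/(2·9.81) = 97.85 m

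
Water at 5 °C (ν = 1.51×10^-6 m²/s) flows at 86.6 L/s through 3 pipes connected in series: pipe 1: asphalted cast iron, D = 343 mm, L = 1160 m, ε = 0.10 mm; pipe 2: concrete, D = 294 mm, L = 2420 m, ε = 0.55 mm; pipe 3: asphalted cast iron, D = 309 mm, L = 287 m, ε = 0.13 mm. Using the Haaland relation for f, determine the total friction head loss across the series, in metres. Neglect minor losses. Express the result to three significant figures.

Pipe 1: V = 0.9372 m/s, Re = 2.13×10^5, ε/D = 2.92×10^-4, f = 0.01733, h_1 = f(L/D)V²/2g = 2.624 m
Pipe 2: V = 1.276 m/s, Re = 2.48×10^5, ε/D = 0.00187, f = 0.02372, h_2 = f(L/D)V²/2g = 16.20 m
Pipe 3: V = 1.155 m/s, Re = 2.36×10^5, ε/D = 4.21×10^-4, f = 0.01794, h_3 = f(L/D)V²/2g = 1.132 m
Series → Q common, losses add: H = Σh = 19.95 m

H ≈ 20.0 m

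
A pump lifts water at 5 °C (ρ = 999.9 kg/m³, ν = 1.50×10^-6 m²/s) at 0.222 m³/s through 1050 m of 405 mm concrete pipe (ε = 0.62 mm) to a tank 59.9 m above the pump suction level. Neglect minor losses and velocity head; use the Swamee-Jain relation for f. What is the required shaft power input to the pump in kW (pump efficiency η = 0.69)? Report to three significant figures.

V = 4Q/(πD²) = 1.723 m/s; Re = 4.65×10^5; ε/D = 0.00153; f = 0.02244
h_f = f(L/D)V²/2g = 8.805 m
Total head H = z + h_f = 59.9 + 8.805 = 68.70 m
P_hyd = ρgQH = 999.9·9.81·0.222·68.70 = 149.6 kW
P_shaft = P_hyd/η = 149.6/0.69 = 216.8 kW

P_shaft ≈ 217 kW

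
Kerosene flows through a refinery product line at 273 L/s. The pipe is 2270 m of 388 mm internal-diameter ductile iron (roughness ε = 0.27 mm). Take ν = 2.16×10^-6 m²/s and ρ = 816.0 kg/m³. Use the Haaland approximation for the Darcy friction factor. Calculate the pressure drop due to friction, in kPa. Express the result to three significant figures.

V = 4Q/(πD²) = 4·0.273/(π·0.388²) = 2.309 m/s
Re = VD/ν = 2.309·0.388/2.16×10^-6 = 4.15×10^5 → turbulent
ε/D = 0.27/388 = 6.96×10^-4
Haaland: f = 0.01885
h_f = f(L/D)V²/(2g) = 0.01885·(2270/0.388)·2.309²/(2·9.81) = 29.96 m
Δp = ρg·h_f = 816.0·9.81·29.96 = 239.9 kPa

Δp ≈ 240 kPa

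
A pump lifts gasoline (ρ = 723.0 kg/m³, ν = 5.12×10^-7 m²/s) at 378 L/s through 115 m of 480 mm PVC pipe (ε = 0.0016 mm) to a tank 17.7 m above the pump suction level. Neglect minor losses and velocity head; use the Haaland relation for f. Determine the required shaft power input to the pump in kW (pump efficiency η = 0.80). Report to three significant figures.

P_shaft ≈ 61.2 kW

V = 4Q/(πD²) = 2.089 m/s; Re = 1.96×10^6; ε/D = 3.33×10^-6; f = 0.01047
h_f = f(L/D)V²/2g = 0.5578 m
Total head H = z + h_f = 17.7 + 0.5578 = 18.26 m
P_hyd = ρgQH = 723.0·9.81·0.378·18.26 = 48.95 kW
P_shaft = P_hyd/η = 48.95/0.80 = 61.19 kW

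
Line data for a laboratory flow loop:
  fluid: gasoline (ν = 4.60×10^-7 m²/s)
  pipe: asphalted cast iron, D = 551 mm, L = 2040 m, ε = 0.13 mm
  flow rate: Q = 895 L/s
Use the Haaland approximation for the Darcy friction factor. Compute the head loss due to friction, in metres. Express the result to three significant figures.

V = 4Q/(πD²) = 4·0.895/(π·0.551²) = 3.753 m/s
Re = VD/ν = 3.753·0.551/4.60×10^-7 = 4.50×10^6 → turbulent
ε/D = 0.13/551 = 2.36×10^-4
Haaland: f = 0.01441
h_f = f(L/D)V²/(2g) = 0.01441·(2040/0.551)·3.753²/(2·9.81) = 38.32 m

h_f ≈ 38.3 m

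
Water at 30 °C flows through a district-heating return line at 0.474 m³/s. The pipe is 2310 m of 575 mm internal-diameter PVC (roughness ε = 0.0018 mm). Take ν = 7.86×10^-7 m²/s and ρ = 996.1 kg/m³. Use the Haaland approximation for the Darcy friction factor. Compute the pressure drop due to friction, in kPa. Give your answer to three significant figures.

Δp ≈ 74.0 kPa

V = 4Q/(πD²) = 4·0.474/(π·0.575²) = 1.825 m/s
Re = VD/ν = 1.825·0.575/7.86×10^-7 = 1.34×10^6 → turbulent
ε/D = 0.0018/575 = 3.13×10^-6
Haaland: f = 0.01111
h_f = f(L/D)V²/(2g) = 0.01111·(2310/0.575)·1.825²/(2·9.81) = 7.577 m
Δp = ρg·h_f = 996.1·9.81·7.577 = 74.04 kPa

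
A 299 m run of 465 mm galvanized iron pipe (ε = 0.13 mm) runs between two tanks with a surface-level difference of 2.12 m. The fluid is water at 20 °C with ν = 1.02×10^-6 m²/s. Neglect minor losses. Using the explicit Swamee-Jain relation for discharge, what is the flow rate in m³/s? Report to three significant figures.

Q ≈ 0.347 m³/s

Swamee-Jain (Type II): Q = -0.965·√(gD⁵h_f/L)·ln[ε/(3.7D) + √(3.17ν²L/(gD³h_f))]
√(gD⁵h_f/L) = √(9.81·0.465⁵·2.12/299) = 0.03889
ε/(3.7D) = 7.56×10^-5; √(3.17ν²L/(gD³h_f)) = 2.17×10^-5
Q = -0.965·0.03889·ln(9.728×10^-5) = 0.3467 m³/s
Check: V = 2.04 m/s, Re = 9.31×10^5, f = 0.01562, h_f = 2.13 m ≈ 2.12 m ✓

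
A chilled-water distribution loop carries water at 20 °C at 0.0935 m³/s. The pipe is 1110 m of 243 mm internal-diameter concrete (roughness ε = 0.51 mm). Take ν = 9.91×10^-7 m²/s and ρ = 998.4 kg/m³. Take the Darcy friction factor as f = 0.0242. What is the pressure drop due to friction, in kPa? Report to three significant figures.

V = 4Q/(πD²) = 4·0.0935/(π·0.243²) = 2.016 m/s
h_f = f(L/D)V²/(2g) = 0.02420·(1110/0.243)·2.016²/(2·9.81) = 22.90 m
Δp = ρg·h_f = 998.4·9.81·22.90 = 224.3 kPa

Δp ≈ 224 kPa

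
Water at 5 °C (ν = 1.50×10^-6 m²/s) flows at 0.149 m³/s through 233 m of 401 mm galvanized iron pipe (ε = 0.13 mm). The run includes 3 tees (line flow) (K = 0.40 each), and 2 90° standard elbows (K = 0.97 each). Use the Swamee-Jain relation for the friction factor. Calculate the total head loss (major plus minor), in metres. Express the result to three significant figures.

V = 4Q/(πD²) = 1.180 m/s; V²/2g = 0.07094 m
Re = 3.15×10^5, ε/D = 3.24×10^-4 → f = 0.01715 (Swamee-Jain)
Major: h_f = f(L/D)·V²/2g = 0.01715·581.0·0.07094 = 0.7071 m
Minor: ΣK = 3.14; h_m = ΣK·V²/2g = 0.2228 m
Total H_L = 0.7071 + 0.2228 = 0.9299 m

H_L ≈ 0.930 m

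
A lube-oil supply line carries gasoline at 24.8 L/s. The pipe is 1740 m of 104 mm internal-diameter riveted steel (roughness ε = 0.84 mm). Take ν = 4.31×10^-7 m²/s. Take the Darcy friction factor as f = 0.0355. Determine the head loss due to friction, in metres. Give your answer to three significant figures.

V = 4Q/(πD²) = 4·0.0248/(π·0.104²) = 2.919 m/s
h_f = f(L/D)V²/(2g) = 0.03550·(1740/0.104)·2.919²/(2·9.81) = 258.0 m

h_f ≈ 258 m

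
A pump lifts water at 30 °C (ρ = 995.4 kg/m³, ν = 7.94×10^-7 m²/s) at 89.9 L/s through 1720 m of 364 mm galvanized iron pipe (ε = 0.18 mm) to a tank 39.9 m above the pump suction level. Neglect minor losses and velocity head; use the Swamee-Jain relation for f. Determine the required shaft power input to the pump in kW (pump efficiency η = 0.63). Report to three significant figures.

P_shaft ≈ 60.1 kW

V = 4Q/(πD²) = 0.8639 m/s; Re = 3.96×10^5; ε/D = 4.95×10^-4; f = 0.01797
h_f = f(L/D)V²/2g = 3.230 m
Total head H = z + h_f = 39.9 + 3.230 = 43.13 m
P_hyd = ρgQH = 995.4·9.81·0.0899·43.13 = 37.86 kW
P_shaft = P_hyd/η = 37.86/0.63 = 60.10 kW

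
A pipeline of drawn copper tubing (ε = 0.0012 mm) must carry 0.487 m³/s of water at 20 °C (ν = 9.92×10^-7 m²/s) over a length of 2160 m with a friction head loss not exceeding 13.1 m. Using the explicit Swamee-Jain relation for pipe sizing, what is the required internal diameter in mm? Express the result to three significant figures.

Swamee-Jain (Type III): D = 0.66·[ε^1.25·(LQ²/(gh_f))^4.75 + ν·Q^9.4·(L/(gh_f))^5.2]^0.04
LQ²/(gh_f) = 3.986; L/(gh_f) = 16.81
Term 1 = ε^1.25·(…)^4.75 = 2.83×10^-5; Term 2 = ν·Q^9.4·(…)^5.2 = 0.00270
D = 0.66·(2.83×10^-5 + 0.00270)^0.04 = 0.5212 m = 521 mm
Check: V = 2.28 m/s, Re = 1.20×10^6, f = 0.01132, h_f = 12.5 m ≈ 13.1 m ✓

D ≈ 521 mm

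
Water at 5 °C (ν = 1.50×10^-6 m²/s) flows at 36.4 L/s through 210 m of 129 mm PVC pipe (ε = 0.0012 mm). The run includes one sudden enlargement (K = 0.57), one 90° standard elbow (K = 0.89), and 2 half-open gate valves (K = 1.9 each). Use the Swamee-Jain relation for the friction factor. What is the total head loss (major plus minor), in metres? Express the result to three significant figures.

V = 4Q/(πD²) = 2.785 m/s; V²/2g = 0.3953 m
Re = 2.40×10^5, ε/D = 9.30×10^-6 → f = 0.01510 (Swamee-Jain)
Major: h_f = f(L/D)·V²/2g = 0.01510·1628·0.3953 = 9.715 m
Minor: ΣK = 5.26; h_m = ΣK·V²/2g = 2.079 m
Total H_L = 9.715 + 2.079 = 11.79 m

H_L ≈ 11.8 m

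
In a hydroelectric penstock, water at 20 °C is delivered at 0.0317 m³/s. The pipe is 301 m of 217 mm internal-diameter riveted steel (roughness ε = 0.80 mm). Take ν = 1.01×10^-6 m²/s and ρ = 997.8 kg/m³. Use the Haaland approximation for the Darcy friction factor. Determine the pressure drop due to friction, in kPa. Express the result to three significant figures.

V = 4Q/(πD²) = 4·0.0317/(π·0.217²) = 0.8571 m/s
Re = VD/ν = 0.8571·0.217/1.01×10^-6 = 1.84×10^5 → turbulent
ε/D = 0.80/217 = 0.00369
Haaland: f = 0.02837
h_f = f(L/D)V²/(2g) = 0.02837·(301/0.217)·0.8571²/(2·9.81) = 1.474 m
Δp = ρg·h_f = 997.8·9.81·1.474 = 14.43 kPa

Δp ≈ 14.4 kPa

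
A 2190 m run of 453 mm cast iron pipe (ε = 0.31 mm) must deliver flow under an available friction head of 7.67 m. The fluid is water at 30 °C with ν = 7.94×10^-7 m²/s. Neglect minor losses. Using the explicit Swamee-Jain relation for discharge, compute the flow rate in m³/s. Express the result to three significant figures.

Q ≈ 0.209 m³/s

Swamee-Jain (Type II): Q = -0.965·√(gD⁵h_f/L)·ln[ε/(3.7D) + √(3.17ν²L/(gD³h_f))]
√(gD⁵h_f/L) = √(9.81·0.453⁵·7.67/2190) = 0.02560
ε/(3.7D) = 1.85×10^-4; √(3.17ν²L/(gD³h_f)) = 2.50×10^-5
Q = -0.965·0.02560·ln(2.100×10^-4) = 0.2092 m³/s
Check: V = 1.30 m/s, Re = 7.41×10^5, f = 0.01858, h_f = 7.72 m ≈ 7.67 m ✓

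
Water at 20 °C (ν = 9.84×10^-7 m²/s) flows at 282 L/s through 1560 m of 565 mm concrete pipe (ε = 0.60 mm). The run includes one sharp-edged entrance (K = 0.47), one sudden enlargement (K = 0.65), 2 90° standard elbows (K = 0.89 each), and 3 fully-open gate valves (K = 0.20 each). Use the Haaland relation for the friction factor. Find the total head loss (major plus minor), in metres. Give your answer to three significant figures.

H_L ≈ 3.85 m

V = 4Q/(πD²) = 1.125 m/s; V²/2g = 0.06448 m
Re = 6.46×10^5, ε/D = 0.00106 → f = 0.02036 (Haaland)
Major: h_f = f(L/D)·V²/2g = 0.02036·2761·0.06448 = 3.624 m
Minor: ΣK = 3.50; h_m = ΣK·V²/2g = 0.2257 m
Total H_L = 3.624 + 0.2257 = 3.850 m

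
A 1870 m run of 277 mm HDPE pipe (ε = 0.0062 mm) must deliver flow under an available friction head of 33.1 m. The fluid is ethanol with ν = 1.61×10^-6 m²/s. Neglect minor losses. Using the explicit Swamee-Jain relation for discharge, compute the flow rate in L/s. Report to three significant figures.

Q ≈ 160 L/s

Swamee-Jain (Type II): Q = -0.965·√(gD⁵h_f/L)·ln[ε/(3.7D) + √(3.17ν²L/(gD³h_f))]
√(gD⁵h_f/L) = √(9.81·0.277⁵·33.1/1870) = 0.01683
ε/(3.7D) = 6.05×10^-6; √(3.17ν²L/(gD³h_f)) = 4.72×10^-5
Q = -0.965·0.01683·ln(5.323×10^-5) = 0.1598 m³/s
Check: V = 2.65 m/s, Re = 4.56×10^5, f = 0.01364, h_f = 33.0 m ≈ 33.1 m ✓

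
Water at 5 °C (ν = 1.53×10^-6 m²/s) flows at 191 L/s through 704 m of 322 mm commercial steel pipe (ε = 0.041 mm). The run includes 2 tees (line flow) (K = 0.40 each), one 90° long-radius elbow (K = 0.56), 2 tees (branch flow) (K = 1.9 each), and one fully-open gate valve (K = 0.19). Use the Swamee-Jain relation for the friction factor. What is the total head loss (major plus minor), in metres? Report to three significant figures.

H_L ≈ 10.6 m

V = 4Q/(πD²) = 2.345 m/s; V²/2g = 0.2804 m
Re = 4.94×10^5, ε/D = 1.27×10^-4 → f = 0.01480 (Swamee-Jain)
Major: h_f = f(L/D)·V²/2g = 0.01480·2186·0.2804 = 9.071 m
Minor: ΣK = 5.35; h_m = ΣK·V²/2g = 1.500 m
Total H_L = 9.071 + 1.500 = 10.57 m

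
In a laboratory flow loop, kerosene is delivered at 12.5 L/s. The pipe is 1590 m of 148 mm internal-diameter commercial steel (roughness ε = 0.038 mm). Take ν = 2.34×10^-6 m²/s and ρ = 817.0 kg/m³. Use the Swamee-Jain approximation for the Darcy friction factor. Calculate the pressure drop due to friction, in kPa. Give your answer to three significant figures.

V = 4Q/(πD²) = 4·0.0125/(π·0.148²) = 0.7266 m/s
Re = VD/ν = 0.7266·0.148/2.34×10^-6 = 4.60×10^4 → turbulent
ε/D = 0.038/148 = 2.57×10^-4
Swamee-Jain: f = 0.02212
h_f = f(L/D)V²/(2g) = 0.02212·(1590/0.148)·0.7266²/(2·9.81) = 6.395 m
Δp = ρg·h_f = 817.0·9.81·6.395 = 51.26 kPa

Δp ≈ 51.3 kPa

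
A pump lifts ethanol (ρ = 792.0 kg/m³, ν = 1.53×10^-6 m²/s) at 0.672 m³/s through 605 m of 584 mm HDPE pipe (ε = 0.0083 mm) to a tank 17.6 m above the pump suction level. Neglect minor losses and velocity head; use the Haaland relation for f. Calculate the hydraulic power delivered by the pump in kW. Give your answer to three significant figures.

P_hyd ≈ 113 kW

V = 4Q/(πD²) = 2.509 m/s; Re = 9.58×10^5; ε/D = 1.42×10^-5; f = 0.01193
h_f = f(L/D)V²/2g = 3.963 m
Total head H = z + h_f = 17.6 + 3.963 = 21.56 m
P_hyd = ρgQH = 792.0·9.81·0.672·21.56 = 112.6 kW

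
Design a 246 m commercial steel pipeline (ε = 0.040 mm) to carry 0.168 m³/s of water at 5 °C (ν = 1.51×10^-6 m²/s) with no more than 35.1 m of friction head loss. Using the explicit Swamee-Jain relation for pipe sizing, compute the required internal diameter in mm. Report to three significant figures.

D ≈ 192 mm

Swamee-Jain (Type III): D = 0.66·[ε^1.25·(LQ²/(gh_f))^4.75 + ν·Q^9.4·(L/(gh_f))^5.2]^0.04
LQ²/(gh_f) = 0.02016; L/(gh_f) = 0.7144
Term 1 = ε^1.25·(…)^4.75 = 2.81×10^-14; Term 2 = ν·Q^9.4·(…)^5.2 = 1.37×10^-14
D = 0.66·(2.81×10^-14 + 1.37×10^-14)^0.04 = 0.1925 m = 192 mm
Check: V = 5.77 m/s, Re = 7.36×10^5, f = 0.01514, h_f = 32.9 m ≈ 35.1 m ✓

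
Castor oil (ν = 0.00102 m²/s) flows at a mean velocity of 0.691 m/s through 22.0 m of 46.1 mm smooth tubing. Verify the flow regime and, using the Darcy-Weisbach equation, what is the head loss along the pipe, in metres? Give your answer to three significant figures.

Re = VD/ν = 0.691·0.04610/0.00102 = 31.2 → laminar (Re < 2300)
f = 64/Re = 2.049
h_f = f(L/D)V²/(2g) = 2.049·(22.0/0.04610)·0.691²/(2·9.81) = 23.80 m

h_f ≈ 23.8 m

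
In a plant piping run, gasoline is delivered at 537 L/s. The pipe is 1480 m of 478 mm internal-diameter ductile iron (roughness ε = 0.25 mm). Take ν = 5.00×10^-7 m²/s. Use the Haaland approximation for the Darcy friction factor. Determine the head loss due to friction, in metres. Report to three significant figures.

V = 4Q/(πD²) = 4·0.537/(π·0.478²) = 2.992 m/s
Re = VD/ν = 2.992·0.478/5.00×10^-7 = 2.86×10^6 → turbulent
ε/D = 0.25/478 = 5.23×10^-4
Haaland: f = 0.01706
h_f = f(L/D)V²/(2g) = 0.01706·(1480/0.478)·2.992²/(2·9.81) = 24.10 m

h_f ≈ 24.1 m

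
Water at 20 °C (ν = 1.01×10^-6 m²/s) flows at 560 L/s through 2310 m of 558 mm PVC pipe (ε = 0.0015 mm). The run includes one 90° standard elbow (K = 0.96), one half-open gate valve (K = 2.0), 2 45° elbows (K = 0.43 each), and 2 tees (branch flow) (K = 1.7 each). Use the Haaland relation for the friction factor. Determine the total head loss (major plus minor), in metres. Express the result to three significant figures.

H_L ≈ 14.3 m

V = 4Q/(πD²) = 2.290 m/s; V²/2g = 0.2673 m
Re = 1.27×10^6, ε/D = 2.69×10^-6 → f = 0.01119 (Haaland)
Major: h_f = f(L/D)·V²/2g = 0.01119·4140·0.2673 = 12.38 m
Minor: ΣK = 7.22; h_m = ΣK·V²/2g = 1.930 m
Total H_L = 12.38 + 1.930 = 14.31 m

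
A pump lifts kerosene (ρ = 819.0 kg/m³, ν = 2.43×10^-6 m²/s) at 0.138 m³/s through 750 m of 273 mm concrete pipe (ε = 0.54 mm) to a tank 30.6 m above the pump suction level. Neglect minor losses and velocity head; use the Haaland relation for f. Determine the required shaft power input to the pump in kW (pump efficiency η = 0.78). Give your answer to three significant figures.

V = 4Q/(πD²) = 2.358 m/s; Re = 2.65×10^5; ε/D = 0.00198; f = 0.02400
h_f = f(L/D)V²/2g = 18.68 m
Total head H = z + h_f = 30.6 + 18.68 = 49.28 m
P_hyd = ρgQH = 819.0·9.81·0.138·49.28 = 54.64 kW
P_shaft = P_hyd/η = 54.64/0.78 = 70.05 kW

P_shaft ≈ 70.1 kW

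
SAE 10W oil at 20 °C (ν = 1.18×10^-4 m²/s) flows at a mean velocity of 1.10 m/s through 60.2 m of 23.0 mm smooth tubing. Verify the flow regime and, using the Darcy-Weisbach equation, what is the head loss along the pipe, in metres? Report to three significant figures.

Re = VD/ν = 1.10·0.02300/1.18×10^-4 = 214 → laminar (Re < 2300)
f = 64/Re = 0.2985
h_f = f(L/D)V²/(2g) = 0.2985·(60.2/0.02300)·1.10²/(2·9.81) = 48.18 m

h_f ≈ 48.2 m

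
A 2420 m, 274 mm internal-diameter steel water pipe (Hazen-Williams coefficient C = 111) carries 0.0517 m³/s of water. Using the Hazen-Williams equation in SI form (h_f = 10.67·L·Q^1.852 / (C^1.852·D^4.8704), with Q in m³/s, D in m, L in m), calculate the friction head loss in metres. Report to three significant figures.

h_f ≈ 9.55 m

h_f = 10.67·2420·0.0517^1.852 / (111^1.852·0.274^4.8704) = 9.546 m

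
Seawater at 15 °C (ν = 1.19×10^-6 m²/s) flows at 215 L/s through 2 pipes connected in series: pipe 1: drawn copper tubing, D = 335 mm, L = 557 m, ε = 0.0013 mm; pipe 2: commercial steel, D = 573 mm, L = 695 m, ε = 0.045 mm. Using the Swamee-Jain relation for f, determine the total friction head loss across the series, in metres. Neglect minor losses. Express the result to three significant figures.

H ≈ 6.91 m

Pipe 1: V = 2.439 m/s, Re = 6.87×10^5, ε/D = 3.88×10^-6, f = 0.01246, h_1 = f(L/D)V²/2g = 6.280 m
Pipe 2: V = 0.8338 m/s, Re = 4.01×10^5, ε/D = 7.85×10^-5, f = 0.01462, h_2 = f(L/D)V²/2g = 0.6282 m
Series → Q common, losses add: H = Σh = 6.908 m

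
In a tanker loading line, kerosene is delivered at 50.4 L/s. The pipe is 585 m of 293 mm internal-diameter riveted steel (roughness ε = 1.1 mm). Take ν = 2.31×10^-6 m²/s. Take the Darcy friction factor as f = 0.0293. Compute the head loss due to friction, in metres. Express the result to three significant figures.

V = 4Q/(πD²) = 4·0.0504/(π·0.293²) = 0.7475 m/s
h_f = f(L/D)V²/(2g) = 0.02930·(585/0.293)·0.7475²/(2·9.81) = 1.666 m

h_f ≈ 1.67 m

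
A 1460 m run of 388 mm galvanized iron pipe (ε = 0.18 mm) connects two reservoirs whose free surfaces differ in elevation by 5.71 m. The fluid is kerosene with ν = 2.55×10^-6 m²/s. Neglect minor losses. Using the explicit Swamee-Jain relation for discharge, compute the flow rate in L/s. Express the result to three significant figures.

Q ≈ 149 L/s

Swamee-Jain (Type II): Q = -0.965·√(gD⁵h_f/L)·ln[ε/(3.7D) + √(3.17ν²L/(gD³h_f))]
√(gD⁵h_f/L) = √(9.81·0.388⁵·5.71/1460) = 0.01837
ε/(3.7D) = 1.25×10^-4; √(3.17ν²L/(gD³h_f)) = 9.59×10^-5
Q = -0.965·0.01837·ln(2.213×10^-4) = 0.1492 m³/s
Check: V = 1.26 m/s, Re = 1.92×10^5, f = 0.01881, h_f = 5.74 m ≈ 5.71 m ✓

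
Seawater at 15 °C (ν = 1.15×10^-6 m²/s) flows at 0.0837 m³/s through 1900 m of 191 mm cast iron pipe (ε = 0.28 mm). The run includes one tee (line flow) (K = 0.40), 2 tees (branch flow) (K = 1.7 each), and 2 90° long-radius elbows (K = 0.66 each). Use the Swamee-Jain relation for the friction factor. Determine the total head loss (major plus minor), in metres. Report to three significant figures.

V = 4Q/(πD²) = 2.921 m/s; V²/2g = 0.4349 m
Re = 4.85×10^5, ε/D = 0.00147 → f = 0.02219 (Swamee-Jain)
Major: h_f = f(L/D)·V²/2g = 0.02219·9948·0.4349 = 96.01 m
Minor: ΣK = 5.12; h_m = ΣK·V²/2g = 2.227 m
Total H_L = 96.01 + 2.227 = 98.24 m

H_L ≈ 98.2 m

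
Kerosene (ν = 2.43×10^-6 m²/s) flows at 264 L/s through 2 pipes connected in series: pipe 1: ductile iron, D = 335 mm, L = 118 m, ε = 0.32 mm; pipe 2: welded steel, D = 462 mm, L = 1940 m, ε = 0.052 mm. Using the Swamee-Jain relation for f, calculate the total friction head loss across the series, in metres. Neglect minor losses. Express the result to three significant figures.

H ≈ 11.5 m

Pipe 1: V = 2.995 m/s, Re = 4.13×10^5, ε/D = 9.55×10^-4, f = 0.02029, h_1 = f(L/D)V²/2g = 3.268 m
Pipe 2: V = 1.575 m/s, Re = 2.99×10^5, ε/D = 1.13×10^-4, f = 0.01556, h_2 = f(L/D)V²/2g = 8.259 m
Series → Q common, losses add: H = Σh = 11.53 m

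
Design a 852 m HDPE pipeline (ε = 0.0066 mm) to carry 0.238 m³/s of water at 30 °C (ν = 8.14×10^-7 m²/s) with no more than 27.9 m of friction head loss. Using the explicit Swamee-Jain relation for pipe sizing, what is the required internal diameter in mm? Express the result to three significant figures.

Swamee-Jain (Type III): D = 0.66·[ε^1.25·(LQ²/(gh_f))^4.75 + ν·Q^9.4·(L/(gh_f))^5.2]^0.04
LQ²/(gh_f) = 0.1763; L/(gh_f) = 3.113
Term 1 = ε^1.25·(…)^4.75 = 8.80×10^-11; Term 2 = ν·Q^9.4·(…)^5.2 = 4.12×10^-10
D = 0.66·(8.80×10^-11 + 4.12×10^-10)^0.04 = 0.2802 m = 280 mm
Check: V = 3.86 m/s, Re = 1.33×10^6, f = 0.01172, h_f = 27.0 m ≈ 27.9 m ✓

D ≈ 280 mm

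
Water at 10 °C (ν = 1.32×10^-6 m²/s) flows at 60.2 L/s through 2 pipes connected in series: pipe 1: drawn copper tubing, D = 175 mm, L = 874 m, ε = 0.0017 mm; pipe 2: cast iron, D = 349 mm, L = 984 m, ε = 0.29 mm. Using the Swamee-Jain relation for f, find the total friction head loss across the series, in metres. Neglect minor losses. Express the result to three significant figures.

Pipe 1: V = 2.503 m/s, Re = 3.32×10^5, ε/D = 9.71×10^-6, f = 0.01423, h_1 = f(L/D)V²/2g = 22.69 m
Pipe 2: V = 0.6293 m/s, Re = 1.66×10^5, ε/D = 8.31×10^-4, f = 0.02077, h_2 = f(L/D)V²/2g = 1.182 m
Series → Q common, losses add: H = Σh = 23.87 m

H ≈ 23.9 m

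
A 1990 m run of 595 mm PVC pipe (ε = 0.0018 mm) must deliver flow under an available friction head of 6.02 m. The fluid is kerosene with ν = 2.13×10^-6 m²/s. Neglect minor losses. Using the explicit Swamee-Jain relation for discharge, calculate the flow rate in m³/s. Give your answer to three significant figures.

Swamee-Jain (Type II): Q = -0.965·√(gD⁵h_f/L)·ln[ε/(3.7D) + √(3.17ν²L/(gD³h_f))]
√(gD⁵h_f/L) = √(9.81·0.595⁵·6.02/1990) = 0.04704
ε/(3.7D) = 8.18×10^-7; √(3.17ν²L/(gD³h_f)) = 4.80×10^-5
Q = -0.965·0.04704·ln(4.878×10^-5) = 0.4507 m³/s
Check: V = 1.62 m/s, Re = 4.53×10^5, f = 0.01337, h_f = 5.99 m ≈ 6.02 m ✓

Q ≈ 0.451 m³/s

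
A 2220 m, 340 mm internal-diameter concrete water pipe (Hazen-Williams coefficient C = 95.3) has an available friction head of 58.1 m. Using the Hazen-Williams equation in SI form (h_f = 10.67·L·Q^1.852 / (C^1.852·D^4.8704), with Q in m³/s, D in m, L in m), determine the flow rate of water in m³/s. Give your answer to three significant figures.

Q ≈ 0.218 m³/s

Rearranging: Q = [h_f·C^1.852·D^4.8704 / (10.67·L)]^(1/1.852)
Q = [58.1·95.3^1.852·0.340^4.8704 / (10.67·2220)]^0.540 = 0.2175 m³/s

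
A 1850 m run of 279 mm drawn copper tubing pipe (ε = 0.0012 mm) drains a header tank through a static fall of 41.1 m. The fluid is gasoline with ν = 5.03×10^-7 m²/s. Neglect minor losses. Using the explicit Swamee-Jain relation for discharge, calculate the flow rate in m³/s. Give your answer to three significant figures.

Q ≈ 0.207 m³/s

Swamee-Jain (Type II): Q = -0.965·√(gD⁵h_f/L)·ln[ε/(3.7D) + √(3.17ν²L/(gD³h_f))]
√(gD⁵h_f/L) = √(9.81·0.279⁵·41.1/1850) = 0.01919
ε/(3.7D) = 1.16×10^-6; √(3.17ν²L/(gD³h_f)) = 1.30×10^-5
Q = -0.965·0.01919·ln(1.418×10^-5) = 0.2068 m³/s
Check: V = 3.38 m/s, Re = 1.88×10^6, f = 0.01063, h_f = 41.1 m ≈ 41.1 m ✓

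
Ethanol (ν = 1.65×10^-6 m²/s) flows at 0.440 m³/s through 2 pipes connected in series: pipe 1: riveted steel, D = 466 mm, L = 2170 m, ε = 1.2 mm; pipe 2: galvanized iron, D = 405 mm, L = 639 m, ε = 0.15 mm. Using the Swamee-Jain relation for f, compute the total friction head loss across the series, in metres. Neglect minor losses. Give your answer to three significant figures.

H ≈ 55.5 m

Pipe 1: V = 2.580 m/s, Re = 7.29×10^5, ε/D = 0.00258, f = 0.02537, h_1 = f(L/D)V²/2g = 40.08 m
Pipe 2: V = 3.415 m/s, Re = 8.38×10^5, ε/D = 3.70×10^-4, f = 0.01647, h_2 = f(L/D)V²/2g = 15.45 m
Series → Q common, losses add: H = Σh = 55.53 m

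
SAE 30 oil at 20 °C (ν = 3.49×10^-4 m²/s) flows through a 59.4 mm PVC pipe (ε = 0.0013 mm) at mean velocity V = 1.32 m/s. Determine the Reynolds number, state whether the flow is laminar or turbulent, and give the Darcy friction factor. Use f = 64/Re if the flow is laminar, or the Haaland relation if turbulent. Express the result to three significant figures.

Re = VD/ν = 1.320·0.0594/3.49×10^-4 = 225
Re < 2300 → laminar → f = 64/Re = 0.2849

Re ≈ 225; laminar; f = 64/Re ≈ 0.285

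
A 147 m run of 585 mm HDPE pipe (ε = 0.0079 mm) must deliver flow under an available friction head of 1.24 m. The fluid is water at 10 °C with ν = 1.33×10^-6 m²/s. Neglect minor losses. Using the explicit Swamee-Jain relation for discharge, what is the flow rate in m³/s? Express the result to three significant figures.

Swamee-Jain (Type II): Q = -0.965·√(gD⁵h_f/L)·ln[ε/(3.7D) + √(3.17ν²L/(gD³h_f))]
√(gD⁵h_f/L) = √(9.81·0.585⁵·1.24/147) = 0.07530
ε/(3.7D) = 3.65×10^-6; √(3.17ν²L/(gD³h_f)) = 1.84×10^-5
Q = -0.965·0.07530·ln(2.205×10^-5) = 0.7791 m³/s
Check: V = 2.90 m/s, Re = 1.27×10^6, f = 0.01153, h_f = 1.24 m ≈ 1.24 m ✓

Q ≈ 0.779 m³/s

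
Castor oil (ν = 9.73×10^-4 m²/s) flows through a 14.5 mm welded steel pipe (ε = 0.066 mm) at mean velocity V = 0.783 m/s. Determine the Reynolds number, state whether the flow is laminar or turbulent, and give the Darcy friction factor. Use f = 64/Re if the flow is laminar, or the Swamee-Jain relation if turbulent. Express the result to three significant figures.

Re ≈ 11.7; laminar; f = 64/Re ≈ 5.48

Re = VD/ν = 0.7830·0.0145/9.73×10^-4 = 11.7
Re < 2300 → laminar → f = 64/Re = 5.485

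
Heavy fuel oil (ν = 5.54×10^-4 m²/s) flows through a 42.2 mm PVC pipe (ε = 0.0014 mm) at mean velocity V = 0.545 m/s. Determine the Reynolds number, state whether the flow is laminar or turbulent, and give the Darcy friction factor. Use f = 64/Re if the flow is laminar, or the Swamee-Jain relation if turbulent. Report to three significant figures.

Re = VD/ν = 0.5450·0.0422/5.54×10^-4 = 41.5
Re < 2300 → laminar → f = 64/Re = 1.542

Re ≈ 41.5; laminar; f = 64/Re ≈ 1.54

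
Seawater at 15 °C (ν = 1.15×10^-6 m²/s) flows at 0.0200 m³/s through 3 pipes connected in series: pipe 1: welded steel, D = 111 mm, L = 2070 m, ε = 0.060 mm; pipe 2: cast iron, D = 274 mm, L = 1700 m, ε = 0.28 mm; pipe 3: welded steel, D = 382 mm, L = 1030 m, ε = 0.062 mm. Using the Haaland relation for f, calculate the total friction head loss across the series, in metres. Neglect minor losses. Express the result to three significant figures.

H ≈ 77.4 m

Pipe 1: V = 2.067 m/s, Re = 1.99×10^5, ε/D = 5.41×10^-4, f = 0.01885, h_1 = f(L/D)V²/2g = 76.54 m
Pipe 2: V = 0.3392 m/s, Re = 8.08×10^4, ε/D = 0.00102, f = 0.02249, h_2 = f(L/D)V²/2g = 0.8183 m
Pipe 3: V = 0.1745 m/s, Re = 5.80×10^4, ε/D = 1.62×10^-4, f = 0.02056, h_3 = f(L/D)V²/2g = 0.08606 m
Series → Q common, losses add: H = Σh = 77.44 m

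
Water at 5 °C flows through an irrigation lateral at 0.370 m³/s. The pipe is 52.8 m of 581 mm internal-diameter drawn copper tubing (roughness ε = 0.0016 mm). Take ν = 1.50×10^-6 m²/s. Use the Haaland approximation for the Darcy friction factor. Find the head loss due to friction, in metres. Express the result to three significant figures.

V = 4Q/(πD²) = 4·0.370/(π·0.581²) = 1.396 m/s
Re = VD/ν = 1.396·0.581/1.50×10^-6 = 5.41×10^5 → turbulent
ε/D = 0.0016/581 = 2.75×10^-6
Haaland: f = 0.01291
h_f = f(L/D)V²/(2g) = 0.01291·(52.8/0.581)·1.396²/(2·9.81) = 0.1165 m

h_f ≈ 0.117 m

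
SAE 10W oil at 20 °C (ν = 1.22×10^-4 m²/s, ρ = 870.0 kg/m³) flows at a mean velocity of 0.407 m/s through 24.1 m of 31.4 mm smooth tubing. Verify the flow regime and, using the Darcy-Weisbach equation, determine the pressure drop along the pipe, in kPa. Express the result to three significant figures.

Δp ≈ 33.8 kPa

Re = VD/ν = 0.407·0.03140/1.22×10^-4 = 105 → laminar (Re < 2300)
f = 64/Re = 0.6110
h_f = f(L/D)V²/(2g) = 0.6110·(24.1/0.03140)·0.407²/(2·9.81) = 3.959 m
Δp = ρg·h_f = 870.0·9.81·3.959 = 33.79 kPa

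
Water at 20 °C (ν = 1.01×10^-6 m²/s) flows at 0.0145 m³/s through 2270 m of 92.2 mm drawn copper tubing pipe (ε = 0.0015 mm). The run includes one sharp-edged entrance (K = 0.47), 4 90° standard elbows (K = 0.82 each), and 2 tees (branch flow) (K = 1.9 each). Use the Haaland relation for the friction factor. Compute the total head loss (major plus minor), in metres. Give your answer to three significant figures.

V = 4Q/(πD²) = 2.172 m/s; V²/2g = 0.2404 m
Re = 1.98×10^5, ε/D = 1.63×10^-5 → f = 0.01562 (Haaland)
Major: h_f = f(L/D)·V²/2g = 0.01562·24620·0.2404 = 92.48 m
Minor: ΣK = 7.55; h_m = ΣK·V²/2g = 1.815 m
Total H_L = 92.48 + 1.815 = 94.29 m

H_L ≈ 94.3 m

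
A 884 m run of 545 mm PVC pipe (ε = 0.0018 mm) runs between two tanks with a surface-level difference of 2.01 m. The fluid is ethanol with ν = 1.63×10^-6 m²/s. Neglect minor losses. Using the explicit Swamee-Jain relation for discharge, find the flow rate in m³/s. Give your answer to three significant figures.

Q ≈ 0.313 m³/s

Swamee-Jain (Type II): Q = -0.965·√(gD⁵h_f/L)·ln[ε/(3.7D) + √(3.17ν²L/(gD³h_f))]
√(gD⁵h_f/L) = √(9.81·0.545⁵·2.01/884) = 0.03275
ε/(3.7D) = 8.93×10^-7; √(3.17ν²L/(gD³h_f)) = 4.83×10^-5
Q = -0.965·0.03275·ln(4.919×10^-5) = 0.3135 m³/s
Check: V = 1.34 m/s, Re = 4.49×10^5, f = 0.01339, h_f = 2.00 m ≈ 2.01 m ✓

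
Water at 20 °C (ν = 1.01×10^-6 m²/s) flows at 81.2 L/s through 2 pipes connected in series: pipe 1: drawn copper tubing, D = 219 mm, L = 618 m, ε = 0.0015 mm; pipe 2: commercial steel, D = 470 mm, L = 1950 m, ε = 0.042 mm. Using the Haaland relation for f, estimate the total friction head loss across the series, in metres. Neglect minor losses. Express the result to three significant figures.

Pipe 1: V = 2.156 m/s, Re = 4.67×10^5, ε/D = 6.85×10^-6, f = 0.01329, h_1 = f(L/D)V²/2g = 8.885 m
Pipe 2: V = 0.4680 m/s, Re = 2.18×10^5, ε/D = 8.94×10^-5, f = 0.01589, h_2 = f(L/D)V²/2g = 0.7361 m
Series → Q common, losses add: H = Σh = 9.621 m

H ≈ 9.62 m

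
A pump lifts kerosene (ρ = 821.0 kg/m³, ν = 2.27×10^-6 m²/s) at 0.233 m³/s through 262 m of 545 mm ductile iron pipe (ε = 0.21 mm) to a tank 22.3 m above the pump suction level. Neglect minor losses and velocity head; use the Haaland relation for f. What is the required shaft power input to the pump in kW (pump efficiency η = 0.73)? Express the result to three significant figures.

P_shaft ≈ 58.4 kW

V = 4Q/(πD²) = 0.9988 m/s; Re = 2.40×10^5; ε/D = 3.85×10^-4; f = 0.01770
h_f = f(L/D)V²/2g = 0.4327 m
Total head H = z + h_f = 22.3 + 0.4327 = 22.73 m
P_hyd = ρgQH = 821.0·9.81·0.233·22.73 = 42.66 kW
P_shaft = P_hyd/η = 42.66/0.73 = 58.44 kW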